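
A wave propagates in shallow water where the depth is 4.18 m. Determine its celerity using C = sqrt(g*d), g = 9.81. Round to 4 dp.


Using the shallow-water approximation:
C = sqrt(g * d) = sqrt(9.81 * 4.18)
C = sqrt(41.0058)
C = 6.4036 m/s

6.4036


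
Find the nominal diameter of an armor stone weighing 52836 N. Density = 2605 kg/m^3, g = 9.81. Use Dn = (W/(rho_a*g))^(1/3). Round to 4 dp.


V = W / (rho_a * g)
V = 52836 / (2605 * 9.81)
V = 52836 / 25555.05
V = 2.067537 m^3
Dn = V^(1/3) = 2.067537^(1/3)
Dn = 1.2739 m

1.2739


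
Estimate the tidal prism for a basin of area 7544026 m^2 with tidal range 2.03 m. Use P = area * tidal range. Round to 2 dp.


Tidal prism = Area * Tidal range
P = 7544026 * 2.03
P = 15314372.78 m^3

15314372.78


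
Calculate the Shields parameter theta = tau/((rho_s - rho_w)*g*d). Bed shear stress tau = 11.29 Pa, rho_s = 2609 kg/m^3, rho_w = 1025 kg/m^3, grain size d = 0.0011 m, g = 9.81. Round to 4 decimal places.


theta = tau / ((rho_s - rho_w) * g * d)
rho_s - rho_w = 2609 - 1025 = 1584
Denominator = 1584 * 9.81 * 0.0011 = 17.092944
theta = 11.29 / 17.092944
theta = 0.6605

0.6605


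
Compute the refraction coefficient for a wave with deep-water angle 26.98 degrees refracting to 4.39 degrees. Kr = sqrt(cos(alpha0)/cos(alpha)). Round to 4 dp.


Kr = sqrt(cos(alpha0) / cos(alpha))
cos(26.98) = 0.891165
cos(4.39) = 0.997066
Kr = sqrt(0.891165 / 0.997066)
Kr = sqrt(0.893787)
Kr = 0.9454

0.9454


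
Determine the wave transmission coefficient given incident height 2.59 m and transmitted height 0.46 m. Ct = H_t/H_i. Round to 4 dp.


Ct = H_t / H_i
Ct = 0.46 / 2.59
Ct = 0.1776

0.1776


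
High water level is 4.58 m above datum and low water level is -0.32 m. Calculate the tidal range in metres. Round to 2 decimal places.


Tidal range = High water - Low water
Tidal range = 4.58 - (-0.32)
Tidal range = 4.90 m

4.90


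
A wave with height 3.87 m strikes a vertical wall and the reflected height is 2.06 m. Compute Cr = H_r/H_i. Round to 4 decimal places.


Cr = H_r / H_i
Cr = 2.06 / 3.87
Cr = 0.5323

0.5323


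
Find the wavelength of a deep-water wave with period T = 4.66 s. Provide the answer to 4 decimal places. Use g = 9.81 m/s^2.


L0 = g * T^2 / (2 * pi)
L0 = 9.81 * 4.66^2 / (2 * pi)
L0 = 9.81 * 21.7156 / 6.28319
L0 = 213.0300 / 6.28319
L0 = 33.9048 m

33.9048


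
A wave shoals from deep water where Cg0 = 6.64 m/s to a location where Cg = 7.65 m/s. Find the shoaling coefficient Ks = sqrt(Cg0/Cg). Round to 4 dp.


Ks = sqrt(Cg0 / Cg)
Ks = sqrt(6.64 / 7.65)
Ks = sqrt(0.8680)
Ks = 0.9317

0.9317


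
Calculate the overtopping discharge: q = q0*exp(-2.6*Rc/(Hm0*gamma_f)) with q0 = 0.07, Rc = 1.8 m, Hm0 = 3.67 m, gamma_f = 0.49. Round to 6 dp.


q = q0 * exp(-2.6 * Rc / (Hm0 * gamma_f))
Exponent = -2.6 * 1.8 / (3.67 * 0.49)
= -2.6 * 1.8 / 1.7983
= -2.602458
exp(-2.602458) = 0.074091
q = 0.07 * 0.074091
q = 0.005186 m^3/s/m

0.005186


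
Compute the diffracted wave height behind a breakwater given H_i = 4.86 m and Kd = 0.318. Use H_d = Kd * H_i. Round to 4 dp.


H_d = Kd * H_i
H_d = 0.318 * 4.86
H_d = 1.5455 m

1.5455


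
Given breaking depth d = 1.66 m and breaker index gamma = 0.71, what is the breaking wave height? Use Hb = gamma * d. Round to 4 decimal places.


Hb = gamma * d
Hb = 0.71 * 1.66
Hb = 1.1786 m

1.1786


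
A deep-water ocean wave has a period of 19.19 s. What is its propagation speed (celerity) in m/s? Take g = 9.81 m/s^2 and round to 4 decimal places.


We use the deep-water celerity formula:
C = g * T / (2 * pi)
C = 9.81 * 19.19 / (2 * 3.14159...)
C = 188.253900 / 6.283185
C = 29.9615 m/s

29.9615


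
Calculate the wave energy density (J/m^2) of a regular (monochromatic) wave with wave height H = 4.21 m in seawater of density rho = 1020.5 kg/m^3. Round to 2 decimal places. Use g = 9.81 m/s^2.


E = (1/8) * rho * g * H^2
E = (1/8) * 1020.5 * 9.81 * 4.21^2
E = 0.125 * 1020.5 * 9.81 * 17.7241
E = 22179.73 J/m^2

22179.73


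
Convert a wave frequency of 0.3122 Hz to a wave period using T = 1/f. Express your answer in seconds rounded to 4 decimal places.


T = 1 / f
T = 1 / 0.3122
T = 3.2031 s

3.2031


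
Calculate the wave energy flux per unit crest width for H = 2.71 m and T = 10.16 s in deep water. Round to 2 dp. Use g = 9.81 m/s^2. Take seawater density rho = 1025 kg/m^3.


P = rho * g^2 * H^2 * T / (32 * pi)
P = 1025 * 9.81^2 * 2.71^2 * 10.16 / (32 * pi)
P = 1025 * 96.2361 * 7.3441 * 10.16 / 100.53096
P = 73214.03 W/m

73214.03


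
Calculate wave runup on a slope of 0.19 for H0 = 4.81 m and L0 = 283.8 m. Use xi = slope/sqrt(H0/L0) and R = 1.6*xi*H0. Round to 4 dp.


xi = slope / sqrt(H0/L0)
H0/L0 = 4.81/283.8 = 0.016949
sqrt(0.016949) = 0.130187
xi = 0.19 / 0.130187 = 1.459443
R = 1.6 * xi * H0 = 1.6 * 1.459443 * 4.81
R = 11.2319 m

11.2319


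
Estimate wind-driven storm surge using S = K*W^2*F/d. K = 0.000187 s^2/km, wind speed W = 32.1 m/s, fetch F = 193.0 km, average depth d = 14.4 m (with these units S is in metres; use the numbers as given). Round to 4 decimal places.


S = K * W^2 * F / d
W^2 = 32.1^2 = 1030.41
S = 0.000187 * 1030.41 * 193.0 / 14.4
Numerator = 0.000187 * 1030.41 * 193.0 = 37.188527
S = 37.188527 / 14.4 = 2.5825 m

2.5825


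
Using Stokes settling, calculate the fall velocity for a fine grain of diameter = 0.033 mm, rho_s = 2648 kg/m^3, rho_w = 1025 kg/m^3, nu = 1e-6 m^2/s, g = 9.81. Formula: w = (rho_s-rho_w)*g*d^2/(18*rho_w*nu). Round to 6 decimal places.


w = (rho_s - rho_w) * g * d^2 / (18 * rho_w * nu)
d = 0.033 mm = 0.000033 m
rho_s - rho_w = 2648 - 1025 = 1623
Numerator = 1623 * 9.81 * (0.000033)^2 = 0.000017338655
Denominator = 18 * 1025 * 1e-6 = 0.018450
w = 0.000940 m/s

0.000940


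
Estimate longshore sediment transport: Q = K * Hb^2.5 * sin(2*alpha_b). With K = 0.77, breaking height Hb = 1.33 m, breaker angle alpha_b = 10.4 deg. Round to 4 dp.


Q = K * Hb^2.5 * sin(2 * alpha_b)
Hb^2.5 = 1.33^2.5 = 2.039995
sin(2 * 10.4) = sin(20.8) = 0.355107
Q = 0.77 * 2.039995 * 0.355107
Q = 0.5578 m^3/s

0.5578


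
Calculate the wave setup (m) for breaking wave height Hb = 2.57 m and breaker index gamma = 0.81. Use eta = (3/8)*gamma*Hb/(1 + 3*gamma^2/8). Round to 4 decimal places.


eta = (3/8) * gamma * Hb / (1 + 3*gamma^2/8)
Numerator = (3/8) * 0.81 * 2.57 = 0.780637
Denominator = 1 + 3*0.81^2/8 = 1 + 0.246038 = 1.246038
eta = 0.780637 / 1.246038
eta = 0.6265 m

0.6265


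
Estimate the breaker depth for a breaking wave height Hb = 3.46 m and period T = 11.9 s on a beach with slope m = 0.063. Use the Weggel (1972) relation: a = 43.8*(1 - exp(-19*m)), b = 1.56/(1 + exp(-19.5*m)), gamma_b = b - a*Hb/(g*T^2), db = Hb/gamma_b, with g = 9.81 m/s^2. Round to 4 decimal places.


a = 43.8 * (1 - exp(-19 * m))
exp(-19 * 0.063) = exp(-1.1970) = 0.302099
a = 43.8 * (1 - 0.302099) = 30.568057
b = 1.56 / (1 + exp(-19.5 * m))
exp(-19.5 * 0.063) = exp(-1.2285) = 0.292731
b = 1.56 / (1 + 0.292731) = 1.206747
Hb / (g * T^2) = 3.46 / (9.81 * 11.9^2) = 3.46 / 1389.1941 = 0.00249065
gamma_b = b - a * Hb/(g*T^2) = 1.206747 - 30.568057 * 0.00249065 = 1.130613
db = Hb / gamma_b = 3.46 / 1.130613
db = 3.0603 m

3.0603


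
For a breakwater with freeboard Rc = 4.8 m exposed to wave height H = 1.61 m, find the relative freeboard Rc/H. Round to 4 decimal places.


Relative freeboard = Rc / H
= 4.8 / 1.61
= 2.9814

2.9814


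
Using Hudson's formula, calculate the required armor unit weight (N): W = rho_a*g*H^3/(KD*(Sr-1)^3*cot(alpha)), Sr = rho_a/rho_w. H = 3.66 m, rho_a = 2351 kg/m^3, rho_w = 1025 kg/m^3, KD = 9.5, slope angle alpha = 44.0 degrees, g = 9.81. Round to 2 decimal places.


Sr = rho_a / rho_w = 2351 / 1025 = 2.293659
(Sr - 1) = 1.293659
(Sr - 1)^3 = 2.165005
cot(44.0) = 1 / tan(44.0) = 1 / 0.965689 = 1.035530
Numerator = 2351 * 9.81 * 3.66^3 = 1130745.5641
Denominator = 9.5 * 2.165005 * 1.035530 = 21.298322
W = 1130745.5641 / 21.298322
W = 53090.83 N

53090.83


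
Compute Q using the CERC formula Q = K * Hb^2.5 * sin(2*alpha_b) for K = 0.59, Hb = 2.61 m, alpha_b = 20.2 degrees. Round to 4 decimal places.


Q = K * Hb^2.5 * sin(2 * alpha_b)
Hb^2.5 = 2.61^2.5 = 11.005284
sin(2 * 20.2) = sin(40.4) = 0.648120
Q = 0.59 * 11.005284 * 0.648120
Q = 4.2083 m^3/s

4.2083


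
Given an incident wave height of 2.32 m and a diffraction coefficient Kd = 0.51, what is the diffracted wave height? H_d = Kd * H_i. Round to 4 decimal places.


H_d = Kd * H_i
H_d = 0.51 * 2.32
H_d = 1.1832 m

1.1832


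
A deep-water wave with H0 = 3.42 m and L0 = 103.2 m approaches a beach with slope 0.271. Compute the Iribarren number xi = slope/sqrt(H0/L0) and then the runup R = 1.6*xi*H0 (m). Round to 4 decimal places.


xi = slope / sqrt(H0/L0)
H0/L0 = 3.42/103.2 = 0.033140
sqrt(0.033140) = 0.182043
xi = 0.271 / 0.182043 = 1.488662
R = 1.6 * xi * H0 = 1.6 * 1.488662 * 3.42
R = 8.1460 m

8.1460


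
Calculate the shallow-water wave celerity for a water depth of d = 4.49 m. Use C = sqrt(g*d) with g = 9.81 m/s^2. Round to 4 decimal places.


Using the shallow-water approximation:
C = sqrt(g * d) = sqrt(9.81 * 4.49)
C = sqrt(44.0469)
C = 6.6368 m/s

6.6368


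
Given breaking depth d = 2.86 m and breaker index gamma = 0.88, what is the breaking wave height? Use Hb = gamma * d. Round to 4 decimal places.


Hb = gamma * d
Hb = 0.88 * 2.86
Hb = 2.5168 m

2.5168


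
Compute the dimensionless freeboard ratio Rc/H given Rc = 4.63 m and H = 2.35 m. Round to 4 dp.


Relative freeboard = Rc / H
= 4.63 / 2.35
= 1.9702

1.9702


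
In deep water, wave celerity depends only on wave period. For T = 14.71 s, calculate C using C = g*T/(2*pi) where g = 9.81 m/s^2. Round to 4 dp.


We use the deep-water celerity formula:
C = g * T / (2 * pi)
C = 9.81 * 14.71 / (2 * 3.14159...)
C = 144.305100 / 6.283185
C = 22.9669 m/s

22.9669


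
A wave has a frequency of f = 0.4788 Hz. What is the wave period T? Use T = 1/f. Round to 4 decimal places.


T = 1 / f
T = 1 / 0.4788
T = 2.0886 s

2.0886


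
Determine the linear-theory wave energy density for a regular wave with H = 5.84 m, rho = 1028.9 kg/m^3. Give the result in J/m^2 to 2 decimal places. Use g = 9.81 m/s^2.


E = (1/8) * rho * g * H^2
E = (1/8) * 1028.9 * 9.81 * 5.84^2
E = 0.125 * 1028.9 * 9.81 * 34.1056
E = 43030.65 J/m^2

43030.65


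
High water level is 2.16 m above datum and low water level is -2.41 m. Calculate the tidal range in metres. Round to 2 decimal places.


Tidal range = High water - Low water
Tidal range = 2.16 - (-2.41)
Tidal range = 4.57 m

4.57


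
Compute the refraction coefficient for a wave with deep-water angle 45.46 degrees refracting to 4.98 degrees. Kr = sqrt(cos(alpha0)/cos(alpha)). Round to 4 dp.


Kr = sqrt(cos(alpha0) / cos(alpha))
cos(45.46) = 0.701407
cos(4.98) = 0.996225
Kr = sqrt(0.701407 / 0.996225)
Kr = sqrt(0.704065)
Kr = 0.8391

0.8391


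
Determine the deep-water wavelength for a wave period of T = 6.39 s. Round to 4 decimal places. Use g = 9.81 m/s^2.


L0 = g * T^2 / (2 * pi)
L0 = 9.81 * 6.39^2 / (2 * pi)
L0 = 9.81 * 40.8321 / 6.28319
L0 = 400.5629 / 6.28319
L0 = 63.7516 m

63.7516


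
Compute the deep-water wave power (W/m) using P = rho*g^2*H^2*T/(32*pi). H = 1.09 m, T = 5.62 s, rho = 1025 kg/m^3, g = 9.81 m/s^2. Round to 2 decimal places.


P = rho * g^2 * H^2 * T / (32 * pi)
P = 1025 * 9.81^2 * 1.09^2 * 5.62 / (32 * pi)
P = 1025 * 96.2361 * 1.1881 * 5.62 / 100.53096
P = 6551.66 W/m

6551.66


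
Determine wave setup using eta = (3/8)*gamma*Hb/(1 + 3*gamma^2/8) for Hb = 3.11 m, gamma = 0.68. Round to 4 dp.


eta = (3/8) * gamma * Hb / (1 + 3*gamma^2/8)
Numerator = (3/8) * 0.68 * 3.11 = 0.793050
Denominator = 1 + 3*0.68^2/8 = 1 + 0.173400 = 1.173400
eta = 0.793050 / 1.173400
eta = 0.6759 m

0.6759


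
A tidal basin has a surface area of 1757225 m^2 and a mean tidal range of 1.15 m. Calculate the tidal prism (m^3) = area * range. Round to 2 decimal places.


Tidal prism = Area * Tidal range
P = 1757225 * 1.15
P = 2020808.75 m^3

2020808.75


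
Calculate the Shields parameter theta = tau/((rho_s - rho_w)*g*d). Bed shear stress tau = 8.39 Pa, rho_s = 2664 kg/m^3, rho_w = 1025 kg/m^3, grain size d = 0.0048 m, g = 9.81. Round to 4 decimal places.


theta = tau / ((rho_s - rho_w) * g * d)
rho_s - rho_w = 2664 - 1025 = 1639
Denominator = 1639 * 9.81 * 0.0048 = 77.177232
theta = 8.39 / 77.177232
theta = 0.1087

0.1087


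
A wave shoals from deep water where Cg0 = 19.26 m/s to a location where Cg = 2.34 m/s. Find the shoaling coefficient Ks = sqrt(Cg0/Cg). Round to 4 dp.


Ks = sqrt(Cg0 / Cg)
Ks = sqrt(19.26 / 2.34)
Ks = sqrt(8.2308)
Ks = 2.8689

2.8689


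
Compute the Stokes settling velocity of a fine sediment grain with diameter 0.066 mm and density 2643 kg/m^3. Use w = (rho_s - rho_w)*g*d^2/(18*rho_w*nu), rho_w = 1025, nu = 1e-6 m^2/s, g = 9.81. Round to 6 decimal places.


w = (rho_s - rho_w) * g * d^2 / (18 * rho_w * nu)
d = 0.066 mm = 0.000066 m
rho_s - rho_w = 2643 - 1025 = 1618
Numerator = 1618 * 9.81 * (0.000066)^2 = 0.000069140958
Denominator = 18 * 1025 * 1e-6 = 0.018450
w = 0.003747 m/s

0.003747


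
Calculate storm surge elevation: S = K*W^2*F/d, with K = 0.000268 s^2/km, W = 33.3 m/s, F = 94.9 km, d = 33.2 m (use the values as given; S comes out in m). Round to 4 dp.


S = K * W^2 * F / d
W^2 = 33.3^2 = 1108.89
S = 0.000268 * 1108.89 * 94.9 / 33.2
Numerator = 0.000268 * 1108.89 * 94.9 = 28.202621
S = 28.202621 / 33.2 = 0.8495 m

0.8495


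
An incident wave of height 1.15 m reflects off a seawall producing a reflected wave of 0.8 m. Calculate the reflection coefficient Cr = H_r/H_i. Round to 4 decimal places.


Cr = H_r / H_i
Cr = 0.8 / 1.15
Cr = 0.6957

0.6957


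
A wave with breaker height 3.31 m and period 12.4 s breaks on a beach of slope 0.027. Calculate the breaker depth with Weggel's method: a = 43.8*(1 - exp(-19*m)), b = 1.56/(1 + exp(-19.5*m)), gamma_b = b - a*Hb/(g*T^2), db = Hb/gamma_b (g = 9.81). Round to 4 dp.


a = 43.8 * (1 - exp(-19 * m))
exp(-19 * 0.027) = exp(-0.5130) = 0.598697
a = 43.8 * (1 - 0.598697) = 17.577081
b = 1.56 / (1 + exp(-19.5 * m))
exp(-19.5 * 0.027) = exp(-0.5265) = 0.590669
b = 1.56 / (1 + 0.590669) = 0.980720
Hb / (g * T^2) = 3.31 / (9.81 * 12.4^2) = 3.31 / 1508.3856 = 0.00219440
gamma_b = b - a * Hb/(g*T^2) = 0.980720 - 17.577081 * 0.00219440 = 0.942148
db = Hb / gamma_b = 3.31 / 0.942148
db = 3.5132 m

3.5132


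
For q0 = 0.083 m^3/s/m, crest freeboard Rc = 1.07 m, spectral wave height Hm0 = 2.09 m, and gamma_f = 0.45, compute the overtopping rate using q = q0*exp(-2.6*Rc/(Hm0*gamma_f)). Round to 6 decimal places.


q = q0 * exp(-2.6 * Rc / (Hm0 * gamma_f))
Exponent = -2.6 * 1.07 / (2.09 * 0.45)
= -2.6 * 1.07 / 0.9405
= -2.958001
exp(-2.958001) = 0.051923
q = 0.083 * 0.051923
q = 0.004310 m^3/s/m

0.004310


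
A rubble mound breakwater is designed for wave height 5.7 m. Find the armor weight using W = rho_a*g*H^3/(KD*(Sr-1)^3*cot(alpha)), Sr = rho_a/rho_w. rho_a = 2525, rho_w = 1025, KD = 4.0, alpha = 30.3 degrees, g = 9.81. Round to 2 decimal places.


Sr = rho_a / rho_w = 2525 / 1025 = 2.463415
(Sr - 1) = 1.463415
(Sr - 1)^3 = 3.134023
cot(30.3) = 1 / tan(30.3) = 1 / 0.584353 = 1.711295
Numerator = 2525 * 9.81 * 5.7^3 = 4587276.9083
Denominator = 4.0 * 3.134023 * 1.711295 = 21.452950
W = 4587276.9083 / 21.452950
W = 213829.65 N

213829.65


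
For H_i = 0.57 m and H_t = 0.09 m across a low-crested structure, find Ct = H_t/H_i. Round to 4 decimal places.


Ct = H_t / H_i
Ct = 0.09 / 0.57
Ct = 0.1579

0.1579


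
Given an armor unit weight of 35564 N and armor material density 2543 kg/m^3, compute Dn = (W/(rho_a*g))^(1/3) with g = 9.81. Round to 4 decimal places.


V = W / (rho_a * g)
V = 35564 / (2543 * 9.81)
V = 35564 / 24946.83
V = 1.425592 m^3
Dn = V^(1/3) = 1.425592^(1/3)
Dn = 1.1255 m

1.1255


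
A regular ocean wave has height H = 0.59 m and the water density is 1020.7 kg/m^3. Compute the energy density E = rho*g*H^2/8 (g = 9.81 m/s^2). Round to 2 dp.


E = (1/8) * rho * g * H^2
E = (1/8) * 1020.7 * 9.81 * 0.59^2
E = 0.125 * 1020.7 * 9.81 * 0.3481
E = 435.69 J/m^2

435.69


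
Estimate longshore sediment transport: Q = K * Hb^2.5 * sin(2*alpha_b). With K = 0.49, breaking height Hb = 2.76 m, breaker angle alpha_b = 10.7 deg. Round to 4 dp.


Q = K * Hb^2.5 * sin(2 * alpha_b)
Hb^2.5 = 2.76^2.5 = 12.655308
sin(2 * 10.7) = sin(21.4) = 0.364877
Q = 0.49 * 12.655308 * 0.364877
Q = 2.2626 m^3/s

2.2626


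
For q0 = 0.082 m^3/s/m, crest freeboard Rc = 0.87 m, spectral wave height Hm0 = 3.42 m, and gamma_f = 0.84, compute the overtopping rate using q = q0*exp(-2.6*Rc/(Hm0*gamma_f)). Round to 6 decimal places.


q = q0 * exp(-2.6 * Rc / (Hm0 * gamma_f))
Exponent = -2.6 * 0.87 / (3.42 * 0.84)
= -2.6 * 0.87 / 2.8728
= -0.787385
exp(-0.787385) = 0.455033
q = 0.082 * 0.455033
q = 0.037313 m^3/s/m

0.037313


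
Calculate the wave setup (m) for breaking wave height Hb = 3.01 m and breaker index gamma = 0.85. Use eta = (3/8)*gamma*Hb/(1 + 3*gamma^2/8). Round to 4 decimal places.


eta = (3/8) * gamma * Hb / (1 + 3*gamma^2/8)
Numerator = (3/8) * 0.85 * 3.01 = 0.959437
Denominator = 1 + 3*0.85^2/8 = 1 + 0.270938 = 1.270938
eta = 0.959437 / 1.270938
eta = 0.7549 m

0.7549


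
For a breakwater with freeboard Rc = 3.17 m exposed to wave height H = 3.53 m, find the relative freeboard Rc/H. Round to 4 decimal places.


Relative freeboard = Rc / H
= 3.17 / 3.53
= 0.8980

0.8980


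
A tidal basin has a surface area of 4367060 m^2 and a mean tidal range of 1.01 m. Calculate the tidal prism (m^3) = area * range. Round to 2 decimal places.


Tidal prism = Area * Tidal range
P = 4367060 * 1.01
P = 4410730.60 m^3

4410730.60


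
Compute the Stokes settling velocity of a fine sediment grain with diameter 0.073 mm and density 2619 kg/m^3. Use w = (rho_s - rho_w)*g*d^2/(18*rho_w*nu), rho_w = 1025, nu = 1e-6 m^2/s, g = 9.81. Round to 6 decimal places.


w = (rho_s - rho_w) * g * d^2 / (18 * rho_w * nu)
d = 0.073 mm = 0.000073 m
rho_s - rho_w = 2619 - 1025 = 1594
Numerator = 1594 * 9.81 * (0.000073)^2 = 0.000083330319
Denominator = 18 * 1025 * 1e-6 = 0.018450
w = 0.004517 m/s

0.004517


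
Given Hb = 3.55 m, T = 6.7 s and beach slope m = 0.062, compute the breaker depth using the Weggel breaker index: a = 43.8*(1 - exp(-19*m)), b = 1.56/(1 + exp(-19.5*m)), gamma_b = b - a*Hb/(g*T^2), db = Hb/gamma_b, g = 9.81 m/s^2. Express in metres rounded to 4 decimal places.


a = 43.8 * (1 - exp(-19 * m))
exp(-19 * 0.062) = exp(-1.1780) = 0.307894
a = 43.8 * (1 - 0.307894) = 30.314247
b = 1.56 / (1 + exp(-19.5 * m))
exp(-19.5 * 0.062) = exp(-1.2090) = 0.298496
b = 1.56 / (1 + 0.298496) = 1.201390
Hb / (g * T^2) = 3.55 / (9.81 * 6.7^2) = 3.55 / 440.3709 = 0.00806139
gamma_b = b - a * Hb/(g*T^2) = 1.201390 - 30.314247 * 0.00806139 = 0.957015
db = Hb / gamma_b = 3.55 / 0.957015
db = 3.7094 m

3.7094


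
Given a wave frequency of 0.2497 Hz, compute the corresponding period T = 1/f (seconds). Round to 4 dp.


T = 1 / f
T = 1 / 0.2497
T = 4.0048 s

4.0048


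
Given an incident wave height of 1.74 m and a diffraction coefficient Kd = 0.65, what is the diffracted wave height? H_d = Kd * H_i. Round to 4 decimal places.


H_d = Kd * H_i
H_d = 0.65 * 1.74
H_d = 1.1310 m

1.1310


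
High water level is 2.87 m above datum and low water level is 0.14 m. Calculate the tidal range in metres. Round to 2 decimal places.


Tidal range = High water - Low water
Tidal range = 2.87 - (0.14)
Tidal range = 2.73 m

2.73


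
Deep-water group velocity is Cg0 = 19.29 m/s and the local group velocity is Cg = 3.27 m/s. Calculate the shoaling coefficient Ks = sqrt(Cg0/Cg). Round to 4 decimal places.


Ks = sqrt(Cg0 / Cg)
Ks = sqrt(19.29 / 3.27)
Ks = sqrt(5.8991)
Ks = 2.4288

2.4288


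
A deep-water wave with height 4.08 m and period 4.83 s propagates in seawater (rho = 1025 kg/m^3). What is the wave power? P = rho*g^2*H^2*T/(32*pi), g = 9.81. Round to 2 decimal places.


P = rho * g^2 * H^2 * T / (32 * pi)
P = 1025 * 9.81^2 * 4.08^2 * 4.83 / (32 * pi)
P = 1025 * 96.2361 * 16.6464 * 4.83 / 100.53096
P = 78891.37 W/m

78891.37


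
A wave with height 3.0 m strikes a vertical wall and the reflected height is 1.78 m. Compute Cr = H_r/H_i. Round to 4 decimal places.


Cr = H_r / H_i
Cr = 1.78 / 3.0
Cr = 0.5933

0.5933


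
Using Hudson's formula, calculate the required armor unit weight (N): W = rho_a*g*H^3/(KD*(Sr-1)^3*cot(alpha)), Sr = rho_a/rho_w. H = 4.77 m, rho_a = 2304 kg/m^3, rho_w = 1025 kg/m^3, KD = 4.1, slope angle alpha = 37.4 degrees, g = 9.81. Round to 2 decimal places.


Sr = rho_a / rho_w = 2304 / 1025 = 2.247805
(Sr - 1) = 1.247805
(Sr - 1)^3 = 1.942853
cot(37.4) = 1 / tan(37.4) = 1 / 0.764558 = 1.307946
Numerator = 2304 * 9.81 * 4.77^3 = 2453051.2360
Denominator = 4.1 * 1.942853 * 1.307946 = 10.418702
W = 2453051.2360 / 10.418702
W = 235446.92 N

235446.92


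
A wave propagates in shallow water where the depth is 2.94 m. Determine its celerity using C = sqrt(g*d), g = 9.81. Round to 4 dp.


Using the shallow-water approximation:
C = sqrt(g * d) = sqrt(9.81 * 2.94)
C = sqrt(28.8414)
C = 5.3704 m/s

5.3704


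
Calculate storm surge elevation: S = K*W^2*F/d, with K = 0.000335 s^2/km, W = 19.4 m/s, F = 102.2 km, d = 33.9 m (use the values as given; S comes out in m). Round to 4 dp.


S = K * W^2 * F / d
W^2 = 19.4^2 = 376.36
S = 0.000335 * 376.36 * 102.2 / 33.9
Numerator = 0.000335 * 376.36 * 102.2 = 12.885437
S = 12.885437 / 33.9 = 0.3801 m

0.3801


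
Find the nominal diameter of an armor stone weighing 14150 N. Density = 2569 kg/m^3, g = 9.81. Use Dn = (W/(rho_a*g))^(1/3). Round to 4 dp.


V = W / (rho_a * g)
V = 14150 / (2569 * 9.81)
V = 14150 / 25201.89
V = 0.561466 m^3
Dn = V^(1/3) = 0.561466^(1/3)
Dn = 0.8250 m

0.8250


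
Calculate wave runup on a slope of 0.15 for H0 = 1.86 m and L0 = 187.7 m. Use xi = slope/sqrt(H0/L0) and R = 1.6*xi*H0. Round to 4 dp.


xi = slope / sqrt(H0/L0)
H0/L0 = 1.86/187.7 = 0.009909
sqrt(0.009909) = 0.099546
xi = 0.15 / 0.099546 = 1.506839
R = 1.6 * xi * H0 = 1.6 * 1.506839 * 1.86
R = 4.4844 m

4.4844


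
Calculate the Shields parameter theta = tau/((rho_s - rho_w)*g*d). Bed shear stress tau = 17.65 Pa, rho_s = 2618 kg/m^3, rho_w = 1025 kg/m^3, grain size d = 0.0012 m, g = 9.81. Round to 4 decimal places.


theta = tau / ((rho_s - rho_w) * g * d)
rho_s - rho_w = 2618 - 1025 = 1593
Denominator = 1593 * 9.81 * 0.0012 = 18.752796
theta = 17.65 / 18.752796
theta = 0.9412

0.9412


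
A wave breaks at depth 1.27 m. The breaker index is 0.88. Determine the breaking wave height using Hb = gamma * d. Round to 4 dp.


Hb = gamma * d
Hb = 0.88 * 1.27
Hb = 1.1176 m

1.1176


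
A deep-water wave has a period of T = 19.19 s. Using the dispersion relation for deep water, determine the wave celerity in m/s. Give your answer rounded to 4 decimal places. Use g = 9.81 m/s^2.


We use the deep-water celerity formula:
C = g * T / (2 * pi)
C = 9.81 * 19.19 / (2 * 3.14159...)
C = 188.253900 / 6.283185
C = 29.9615 m/s

29.9615


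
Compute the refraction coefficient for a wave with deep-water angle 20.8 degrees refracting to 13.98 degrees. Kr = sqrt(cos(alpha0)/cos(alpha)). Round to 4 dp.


Kr = sqrt(cos(alpha0) / cos(alpha))
cos(20.8) = 0.934826
cos(13.98) = 0.970380
Kr = sqrt(0.934826 / 0.970380)
Kr = sqrt(0.963360)
Kr = 0.9815

0.9815


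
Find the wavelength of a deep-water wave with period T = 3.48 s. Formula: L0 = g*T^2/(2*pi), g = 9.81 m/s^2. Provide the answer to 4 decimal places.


L0 = g * T^2 / (2 * pi)
L0 = 9.81 * 3.48^2 / (2 * pi)
L0 = 9.81 * 12.1104 / 6.28319
L0 = 118.8030 / 6.28319
L0 = 18.9081 m

18.9081


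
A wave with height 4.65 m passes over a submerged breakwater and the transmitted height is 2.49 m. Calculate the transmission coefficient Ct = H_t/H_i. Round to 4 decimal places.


Ct = H_t / H_i
Ct = 2.49 / 4.65
Ct = 0.5355

0.5355


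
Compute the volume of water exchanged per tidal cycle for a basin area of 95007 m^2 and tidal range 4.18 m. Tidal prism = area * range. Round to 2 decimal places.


Tidal prism = Area * Tidal range
P = 95007 * 4.18
P = 397129.26 m^3

397129.26


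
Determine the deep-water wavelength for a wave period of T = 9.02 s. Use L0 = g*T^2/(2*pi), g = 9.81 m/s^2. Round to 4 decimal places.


L0 = g * T^2 / (2 * pi)
L0 = 9.81 * 9.02^2 / (2 * pi)
L0 = 9.81 * 81.3604 / 6.28319
L0 = 798.1455 / 6.28319
L0 = 127.0288 m

127.0288


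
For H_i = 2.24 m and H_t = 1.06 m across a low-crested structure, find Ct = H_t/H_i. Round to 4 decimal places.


Ct = H_t / H_i
Ct = 1.06 / 2.24
Ct = 0.4732

0.4732


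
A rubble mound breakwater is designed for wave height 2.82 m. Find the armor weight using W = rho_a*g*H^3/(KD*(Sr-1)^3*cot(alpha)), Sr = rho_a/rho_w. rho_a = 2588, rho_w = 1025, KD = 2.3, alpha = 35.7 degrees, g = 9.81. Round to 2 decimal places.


Sr = rho_a / rho_w = 2588 / 1025 = 2.524878
(Sr - 1) = 1.524878
(Sr - 1)^3 = 3.545727
cot(35.7) = 1 / tan(35.7) = 1 / 0.718573 = 1.391647
Numerator = 2588 * 9.81 * 2.82^3 = 569351.6772
Denominator = 2.3 * 3.545727 * 1.391647 = 11.349124
W = 569351.6772 / 11.349124
W = 50167.02 N

50167.02


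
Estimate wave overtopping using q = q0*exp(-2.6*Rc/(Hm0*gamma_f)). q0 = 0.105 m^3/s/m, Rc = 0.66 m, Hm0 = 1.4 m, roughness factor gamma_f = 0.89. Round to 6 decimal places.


q = q0 * exp(-2.6 * Rc / (Hm0 * gamma_f))
Exponent = -2.6 * 0.66 / (1.4 * 0.89)
= -2.6 * 0.66 / 1.2460
= -1.377207
exp(-1.377207) = 0.252282
q = 0.105 * 0.252282
q = 0.026490 m^3/s/m

0.026490


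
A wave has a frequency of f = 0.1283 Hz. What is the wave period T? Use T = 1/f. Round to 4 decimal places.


T = 1 / f
T = 1 / 0.1283
T = 7.7942 s

7.7942


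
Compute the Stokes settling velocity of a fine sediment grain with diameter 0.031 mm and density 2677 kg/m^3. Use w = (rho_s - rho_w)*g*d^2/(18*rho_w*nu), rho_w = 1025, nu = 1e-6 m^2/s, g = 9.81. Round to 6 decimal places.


w = (rho_s - rho_w) * g * d^2 / (18 * rho_w * nu)
d = 0.031 mm = 0.000031 m
rho_s - rho_w = 2677 - 1025 = 1652
Numerator = 1652 * 9.81 * (0.000031)^2 = 0.000015574081
Denominator = 18 * 1025 * 1e-6 = 0.018450
w = 0.000844 m/s

0.000844


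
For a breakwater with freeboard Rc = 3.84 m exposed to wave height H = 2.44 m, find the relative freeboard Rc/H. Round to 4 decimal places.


Relative freeboard = Rc / H
= 3.84 / 2.44
= 1.5738

1.5738


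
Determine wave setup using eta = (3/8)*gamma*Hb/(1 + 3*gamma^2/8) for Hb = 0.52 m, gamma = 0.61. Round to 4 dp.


eta = (3/8) * gamma * Hb / (1 + 3*gamma^2/8)
Numerator = (3/8) * 0.61 * 0.52 = 0.118950
Denominator = 1 + 3*0.61^2/8 = 1 + 0.139538 = 1.139538
eta = 0.118950 / 1.139538
eta = 0.1044 m

0.1044


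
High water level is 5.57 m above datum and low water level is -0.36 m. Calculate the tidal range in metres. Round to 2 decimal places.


Tidal range = High water - Low water
Tidal range = 5.57 - (-0.36)
Tidal range = 5.93 m

5.93


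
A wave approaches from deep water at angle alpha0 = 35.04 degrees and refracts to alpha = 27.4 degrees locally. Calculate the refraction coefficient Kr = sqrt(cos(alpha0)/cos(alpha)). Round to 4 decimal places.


Kr = sqrt(cos(alpha0) / cos(alpha))
cos(35.04) = 0.818751
cos(27.4) = 0.887815
Kr = sqrt(0.818751 / 0.887815)
Kr = sqrt(0.922209)
Kr = 0.9603

0.9603


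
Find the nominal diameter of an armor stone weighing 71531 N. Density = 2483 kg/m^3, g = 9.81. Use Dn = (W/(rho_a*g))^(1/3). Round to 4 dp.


V = W / (rho_a * g)
V = 71531 / (2483 * 9.81)
V = 71531 / 24358.23
V = 2.936626 m^3
Dn = V^(1/3) = 2.936626^(1/3)
Dn = 1.4320 m

1.4320


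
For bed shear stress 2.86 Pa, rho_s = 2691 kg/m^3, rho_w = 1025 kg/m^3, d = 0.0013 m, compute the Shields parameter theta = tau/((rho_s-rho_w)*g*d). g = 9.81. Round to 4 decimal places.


theta = tau / ((rho_s - rho_w) * g * d)
rho_s - rho_w = 2691 - 1025 = 1666
Denominator = 1666 * 9.81 * 0.0013 = 21.246498
theta = 2.86 / 21.246498
theta = 0.1346

0.1346


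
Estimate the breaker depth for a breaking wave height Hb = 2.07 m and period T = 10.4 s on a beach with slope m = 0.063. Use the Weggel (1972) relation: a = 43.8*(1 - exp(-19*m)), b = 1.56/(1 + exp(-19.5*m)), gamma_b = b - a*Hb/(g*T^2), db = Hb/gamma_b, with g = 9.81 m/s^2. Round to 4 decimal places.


a = 43.8 * (1 - exp(-19 * m))
exp(-19 * 0.063) = exp(-1.1970) = 0.302099
a = 43.8 * (1 - 0.302099) = 30.568057
b = 1.56 / (1 + exp(-19.5 * m))
exp(-19.5 * 0.063) = exp(-1.2285) = 0.292731
b = 1.56 / (1 + 0.292731) = 1.206747
Hb / (g * T^2) = 2.07 / (9.81 * 10.4^2) = 2.07 / 1061.0496 = 0.00195090
gamma_b = b - a * Hb/(g*T^2) = 1.206747 - 30.568057 * 0.00195090 = 1.147112
db = Hb / gamma_b = 2.07 / 1.147112
db = 1.8045 m

1.8045


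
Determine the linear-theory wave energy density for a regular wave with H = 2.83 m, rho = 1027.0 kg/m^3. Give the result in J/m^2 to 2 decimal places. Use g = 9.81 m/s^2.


E = (1/8) * rho * g * H^2
E = (1/8) * 1027.0 * 9.81 * 2.83^2
E = 0.125 * 1027.0 * 9.81 * 8.0089
E = 10086.08 J/m^2

10086.08


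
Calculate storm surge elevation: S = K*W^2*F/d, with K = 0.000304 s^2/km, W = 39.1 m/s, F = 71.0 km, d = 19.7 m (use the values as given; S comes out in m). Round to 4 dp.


S = K * W^2 * F / d
W^2 = 39.1^2 = 1528.81
S = 0.000304 * 1528.81 * 71.0 / 19.7
Numerator = 0.000304 * 1528.81 * 71.0 = 32.997835
S = 32.997835 / 19.7 = 1.6750 m

1.6750


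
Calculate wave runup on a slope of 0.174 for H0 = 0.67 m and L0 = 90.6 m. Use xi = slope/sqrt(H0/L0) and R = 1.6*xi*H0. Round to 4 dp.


xi = slope / sqrt(H0/L0)
H0/L0 = 0.67/90.6 = 0.007395
sqrt(0.007395) = 0.085995
xi = 0.174 / 0.085995 = 2.023373
R = 1.6 * xi * H0 = 1.6 * 2.023373 * 0.67
R = 2.1691 m

2.1691


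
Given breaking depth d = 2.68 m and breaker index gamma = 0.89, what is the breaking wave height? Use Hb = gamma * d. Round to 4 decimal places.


Hb = gamma * d
Hb = 0.89 * 2.68
Hb = 2.3852 m

2.3852


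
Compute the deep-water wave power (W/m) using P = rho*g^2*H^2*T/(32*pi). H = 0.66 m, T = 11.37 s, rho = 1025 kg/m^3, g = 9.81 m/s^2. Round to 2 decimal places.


P = rho * g^2 * H^2 * T / (32 * pi)
P = 1025 * 9.81^2 * 0.66^2 * 11.37 / (32 * pi)
P = 1025 * 96.2361 * 0.4356 * 11.37 / 100.53096
P = 4859.71 W/m

4859.71


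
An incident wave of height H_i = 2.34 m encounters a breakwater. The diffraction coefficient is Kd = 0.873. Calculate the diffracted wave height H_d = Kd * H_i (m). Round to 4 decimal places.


H_d = Kd * H_i
H_d = 0.873 * 2.34
H_d = 2.0428 m

2.0428


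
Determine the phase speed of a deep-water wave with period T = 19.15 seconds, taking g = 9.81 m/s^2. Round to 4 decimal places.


We use the deep-water celerity formula:
C = g * T / (2 * pi)
C = 9.81 * 19.15 / (2 * 3.14159...)
C = 187.861500 / 6.283185
C = 29.8991 m/s

29.8991


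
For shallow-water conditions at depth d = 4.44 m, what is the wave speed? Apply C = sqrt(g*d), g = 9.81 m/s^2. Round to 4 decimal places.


Using the shallow-water approximation:
C = sqrt(g * d) = sqrt(9.81 * 4.44)
C = sqrt(43.5564)
C = 6.5997 m/s

6.5997


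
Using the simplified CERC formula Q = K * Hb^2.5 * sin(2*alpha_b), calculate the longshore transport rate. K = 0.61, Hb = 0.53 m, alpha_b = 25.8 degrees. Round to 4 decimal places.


Q = K * Hb^2.5 * sin(2 * alpha_b)
Hb^2.5 = 0.53^2.5 = 0.204498
sin(2 * 25.8) = sin(51.6) = 0.783693
Q = 0.61 * 0.204498 * 0.783693
Q = 0.0978 m^3/s

0.0978


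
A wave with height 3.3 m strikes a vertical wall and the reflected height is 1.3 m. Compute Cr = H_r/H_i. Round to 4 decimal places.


Cr = H_r / H_i
Cr = 1.3 / 3.3
Cr = 0.3939

0.3939


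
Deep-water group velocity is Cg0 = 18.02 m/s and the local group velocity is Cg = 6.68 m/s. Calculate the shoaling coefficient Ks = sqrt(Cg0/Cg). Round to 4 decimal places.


Ks = sqrt(Cg0 / Cg)
Ks = sqrt(18.02 / 6.68)
Ks = sqrt(2.6976)
Ks = 1.6424

1.6424


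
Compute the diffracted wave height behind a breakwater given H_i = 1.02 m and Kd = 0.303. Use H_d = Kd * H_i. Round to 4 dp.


H_d = Kd * H_i
H_d = 0.303 * 1.02
H_d = 0.3091 m

0.3091


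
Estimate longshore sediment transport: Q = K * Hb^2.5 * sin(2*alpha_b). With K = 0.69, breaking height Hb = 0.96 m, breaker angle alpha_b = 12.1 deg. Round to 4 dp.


Q = K * Hb^2.5 * sin(2 * alpha_b)
Hb^2.5 = 0.96^2.5 = 0.902980
sin(2 * 12.1) = sin(24.2) = 0.409923
Q = 0.69 * 0.902980 * 0.409923
Q = 0.2554 m^3/s

0.2554


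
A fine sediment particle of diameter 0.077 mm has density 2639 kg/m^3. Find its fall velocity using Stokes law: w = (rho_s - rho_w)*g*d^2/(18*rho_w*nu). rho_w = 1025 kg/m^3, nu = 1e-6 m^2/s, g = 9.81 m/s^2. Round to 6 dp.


w = (rho_s - rho_w) * g * d^2 / (18 * rho_w * nu)
d = 0.077 mm = 0.000077 m
rho_s - rho_w = 2639 - 1025 = 1614
Numerator = 1614 * 9.81 * (0.000077)^2 = 0.000093875873
Denominator = 18 * 1025 * 1e-6 = 0.018450
w = 0.005088 m/s

0.005088


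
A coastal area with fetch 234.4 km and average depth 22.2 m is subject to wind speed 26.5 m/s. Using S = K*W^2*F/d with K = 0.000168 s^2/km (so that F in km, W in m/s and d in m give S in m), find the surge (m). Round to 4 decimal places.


S = K * W^2 * F / d
W^2 = 26.5^2 = 702.25
S = 0.000168 * 702.25 * 234.4 / 22.2
Numerator = 0.000168 * 702.25 * 234.4 = 27.654043
S = 27.654043 / 22.2 = 1.2457 m

1.2457


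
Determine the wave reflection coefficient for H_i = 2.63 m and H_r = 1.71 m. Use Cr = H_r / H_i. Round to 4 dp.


Cr = H_r / H_i
Cr = 1.71 / 2.63
Cr = 0.6502

0.6502


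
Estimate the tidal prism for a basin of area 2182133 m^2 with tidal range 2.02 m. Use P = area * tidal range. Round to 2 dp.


Tidal prism = Area * Tidal range
P = 2182133 * 2.02
P = 4407908.66 m^3

4407908.66


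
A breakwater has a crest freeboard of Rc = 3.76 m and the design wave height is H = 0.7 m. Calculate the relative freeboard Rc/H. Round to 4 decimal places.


Relative freeboard = Rc / H
= 3.76 / 0.7
= 5.3714

5.3714


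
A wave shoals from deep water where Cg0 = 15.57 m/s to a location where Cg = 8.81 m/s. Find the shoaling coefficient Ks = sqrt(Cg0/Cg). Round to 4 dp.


Ks = sqrt(Cg0 / Cg)
Ks = sqrt(15.57 / 8.81)
Ks = sqrt(1.7673)
Ks = 1.3294

1.3294


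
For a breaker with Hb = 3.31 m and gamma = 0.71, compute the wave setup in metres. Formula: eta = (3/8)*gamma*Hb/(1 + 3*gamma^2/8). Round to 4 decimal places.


eta = (3/8) * gamma * Hb / (1 + 3*gamma^2/8)
Numerator = (3/8) * 0.71 * 3.31 = 0.881288
Denominator = 1 + 3*0.71^2/8 = 1 + 0.189038 = 1.189038
eta = 0.881288 / 1.189038
eta = 0.7412 m

0.7412


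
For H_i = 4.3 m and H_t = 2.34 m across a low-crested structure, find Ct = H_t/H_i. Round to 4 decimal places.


Ct = H_t / H_i
Ct = 2.34 / 4.3
Ct = 0.5442

0.5442


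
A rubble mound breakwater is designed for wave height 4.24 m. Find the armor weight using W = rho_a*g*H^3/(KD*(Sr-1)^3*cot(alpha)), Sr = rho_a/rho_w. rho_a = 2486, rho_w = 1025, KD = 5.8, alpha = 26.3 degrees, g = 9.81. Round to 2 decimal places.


Sr = rho_a / rho_w = 2486 / 1025 = 2.425366
(Sr - 1) = 1.425366
(Sr - 1)^3 = 2.895870
cot(26.3) = 1 / tan(26.3) = 1 / 0.494231 = 2.023346
Numerator = 2486 * 9.81 * 4.24^3 = 1858949.9688
Denominator = 5.8 * 2.895870 * 2.023346 = 33.984216
W = 1858949.9688 / 33.984216
W = 54700.39 N

54700.39


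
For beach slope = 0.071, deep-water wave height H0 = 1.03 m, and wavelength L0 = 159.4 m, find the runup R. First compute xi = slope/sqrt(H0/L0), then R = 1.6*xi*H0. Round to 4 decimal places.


xi = slope / sqrt(H0/L0)
H0/L0 = 1.03/159.4 = 0.006462
sqrt(0.006462) = 0.080385
xi = 0.071 / 0.080385 = 0.883251
R = 1.6 * xi * H0 = 1.6 * 0.883251 * 1.03
R = 1.4556 m

1.4556


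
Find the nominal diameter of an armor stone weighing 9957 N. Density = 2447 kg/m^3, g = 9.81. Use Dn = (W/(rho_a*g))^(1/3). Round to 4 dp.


V = W / (rho_a * g)
V = 9957 / (2447 * 9.81)
V = 9957 / 24005.07
V = 0.414787 m^3
Dn = V^(1/3) = 0.414787^(1/3)
Dn = 0.7458 m

0.7458


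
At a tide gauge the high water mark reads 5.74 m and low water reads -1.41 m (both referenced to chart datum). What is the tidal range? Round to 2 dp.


Tidal range = High water - Low water
Tidal range = 5.74 - (-1.41)
Tidal range = 7.15 m

7.15


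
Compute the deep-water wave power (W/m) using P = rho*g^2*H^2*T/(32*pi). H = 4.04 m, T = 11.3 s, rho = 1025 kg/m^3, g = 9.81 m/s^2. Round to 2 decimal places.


P = rho * g^2 * H^2 * T / (32 * pi)
P = 1025 * 9.81^2 * 4.04^2 * 11.3 / (32 * pi)
P = 1025 * 96.2361 * 16.3216 * 11.3 / 100.53096
P = 180968.59 W/m

180968.59


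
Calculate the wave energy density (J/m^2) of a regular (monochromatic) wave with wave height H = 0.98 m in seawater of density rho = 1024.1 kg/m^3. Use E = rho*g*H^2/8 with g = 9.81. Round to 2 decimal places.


E = (1/8) * rho * g * H^2
E = (1/8) * 1024.1 * 9.81 * 0.98^2
E = 0.125 * 1024.1 * 9.81 * 0.9604
E = 1206.07 J/m^2

1206.07


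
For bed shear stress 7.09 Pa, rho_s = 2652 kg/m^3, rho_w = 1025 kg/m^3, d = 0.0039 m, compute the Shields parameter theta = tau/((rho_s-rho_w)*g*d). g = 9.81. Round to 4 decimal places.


theta = tau / ((rho_s - rho_w) * g * d)
rho_s - rho_w = 2652 - 1025 = 1627
Denominator = 1627 * 9.81 * 0.0039 = 62.247393
theta = 7.09 / 62.247393
theta = 0.1139

0.1139


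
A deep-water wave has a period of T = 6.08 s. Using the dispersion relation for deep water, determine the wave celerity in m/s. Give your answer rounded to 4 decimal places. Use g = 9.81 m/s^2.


We use the deep-water celerity formula:
C = g * T / (2 * pi)
C = 9.81 * 6.08 / (2 * 3.14159...)
C = 59.644800 / 6.283185
C = 9.4928 m/s

9.4928


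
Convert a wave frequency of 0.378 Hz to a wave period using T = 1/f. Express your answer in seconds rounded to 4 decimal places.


T = 1 / f
T = 1 / 0.378
T = 2.6455 s

2.6455


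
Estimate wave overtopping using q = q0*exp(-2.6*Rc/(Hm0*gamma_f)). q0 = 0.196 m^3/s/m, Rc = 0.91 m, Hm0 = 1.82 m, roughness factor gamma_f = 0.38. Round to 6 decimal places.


q = q0 * exp(-2.6 * Rc / (Hm0 * gamma_f))
Exponent = -2.6 * 0.91 / (1.82 * 0.38)
= -2.6 * 0.91 / 0.6916
= -3.421053
exp(-3.421053) = 0.032678
q = 0.196 * 0.032678
q = 0.006405 m^3/s/m

0.006405


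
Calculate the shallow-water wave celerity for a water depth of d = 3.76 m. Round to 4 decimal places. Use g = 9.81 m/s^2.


Using the shallow-water approximation:
C = sqrt(g * d) = sqrt(9.81 * 3.76)
C = sqrt(36.8856)
C = 6.0734 m/s

6.0734


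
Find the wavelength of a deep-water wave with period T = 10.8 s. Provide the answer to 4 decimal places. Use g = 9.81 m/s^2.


L0 = g * T^2 / (2 * pi)
L0 = 9.81 * 10.8^2 / (2 * pi)
L0 = 9.81 * 116.6400 / 6.28319
L0 = 1144.2384 / 6.28319
L0 = 182.1112 m

182.1112


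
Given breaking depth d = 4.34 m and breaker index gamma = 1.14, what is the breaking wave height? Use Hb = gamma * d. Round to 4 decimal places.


Hb = gamma * d
Hb = 1.14 * 4.34
Hb = 4.9476 m

4.9476


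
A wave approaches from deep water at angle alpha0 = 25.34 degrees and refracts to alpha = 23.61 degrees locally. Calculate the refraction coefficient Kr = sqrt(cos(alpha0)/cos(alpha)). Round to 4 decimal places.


Kr = sqrt(cos(alpha0) / cos(alpha))
cos(25.34) = 0.903784
cos(23.61) = 0.916293
Kr = sqrt(0.903784 / 0.916293)
Kr = sqrt(0.986348)
Kr = 0.9932

0.9932


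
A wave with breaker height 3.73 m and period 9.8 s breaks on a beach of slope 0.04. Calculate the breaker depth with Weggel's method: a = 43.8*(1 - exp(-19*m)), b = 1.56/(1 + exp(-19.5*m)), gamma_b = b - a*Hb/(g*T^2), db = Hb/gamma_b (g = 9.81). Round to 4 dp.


a = 43.8 * (1 - exp(-19 * m))
exp(-19 * 0.04) = exp(-0.7600) = 0.467666
a = 43.8 * (1 - 0.467666) = 23.316210
b = 1.56 / (1 + exp(-19.5 * m))
exp(-19.5 * 0.04) = exp(-0.7800) = 0.458406
b = 1.56 / (1 + 0.458406) = 1.069661
Hb / (g * T^2) = 3.73 / (9.81 * 9.8^2) = 3.73 / 942.1524 = 0.00395902
gamma_b = b - a * Hb/(g*T^2) = 1.069661 - 23.316210 * 0.00395902 = 0.977352
db = Hb / gamma_b = 3.73 / 0.977352
db = 3.8164 m

3.8164
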